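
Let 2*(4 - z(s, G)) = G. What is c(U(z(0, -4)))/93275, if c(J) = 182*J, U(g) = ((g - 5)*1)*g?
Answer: 12/1025 ≈ 0.011707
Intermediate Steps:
z(s, G) = 4 - G/2
U(g) = g*(-5 + g) (U(g) = ((-5 + g)*1)*g = (-5 + g)*g = g*(-5 + g))
c(U(z(0, -4)))/93275 = (182*((4 - 1/2*(-4))*(-5 + (4 - 1/2*(-4)))))/93275 = (182*((4 + 2)*(-5 + (4 + 2))))*(1/93275) = (182*(6*(-5 + 6)))*(1/93275) = (182*(6*1))*(1/93275) = (182*6)*(1/93275) = 1092*(1/93275) = 12/1025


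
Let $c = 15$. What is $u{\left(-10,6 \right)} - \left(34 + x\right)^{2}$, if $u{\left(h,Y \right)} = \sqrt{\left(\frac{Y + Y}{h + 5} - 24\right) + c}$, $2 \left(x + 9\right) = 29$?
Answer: $- \frac{6241}{4} + \frac{i \sqrt{285}}{5} \approx -1560.3 + 3.3764 i$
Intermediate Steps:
$x = \frac{11}{2}$ ($x = -9 + \frac{1}{2} \cdot 29 = -9 + \frac{29}{2} = \frac{11}{2} \approx 5.5$)
$u{\left(h,Y \right)} = \sqrt{-9 + \frac{2 Y}{5 + h}}$ ($u{\left(h,Y \right)} = \sqrt{\left(\frac{Y + Y}{h + 5} - 24\right) + 15} = \sqrt{\left(\frac{2 Y}{5 + h} - 24\right) + 15} = \sqrt{\left(-24 + \frac{2 Y}{5 + h}\right) + 15} = \sqrt{-9 + \frac{2 Y}{5 + h}}$)
$u{\left(-10,6 \right)} - \left(34 + x\right)^{2} = \sqrt{\frac{-45 - -90 + 2 \cdot 6}{5 - 10}} - \left(34 + \frac{11}{2}\right)^{2} = \sqrt{\frac{-45 + 90 + 12}{-5}} - \left(\frac{79}{2}\right)^{2} = \sqrt{\left(- \frac{1}{5}\right) 57} - \frac{6241}{4} = \sqrt{- \frac{57}{5}} - \frac{6241}{4} = \frac{i \sqrt{285}}{5} - \frac{6241}{4} = - \frac{6241}{4} + \frac{i \sqrt{285}}{5}$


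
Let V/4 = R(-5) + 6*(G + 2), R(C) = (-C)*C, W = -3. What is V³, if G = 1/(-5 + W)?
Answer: -166375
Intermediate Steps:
G = -⅛ (G = 1/(-5 - 3) = 1/(-8) = -⅛ ≈ -0.12500)
R(C) = -C²
V = -55 (V = 4*(-1*(-5)² + 6*(-⅛ + 2)) = 4*(-1*25 + 6*(15/8)) = 4*(-25 + 45/4) = 4*(-55/4) = -55)
V³ = (-55)³ = -166375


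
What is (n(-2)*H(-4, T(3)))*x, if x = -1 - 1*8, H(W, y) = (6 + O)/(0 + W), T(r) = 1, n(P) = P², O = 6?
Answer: 108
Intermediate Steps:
H(W, y) = 12/W (H(W, y) = (6 + 6)/(0 + W) = 12/W)
x = -9 (x = -1 - 8 = -9)
(n(-2)*H(-4, T(3)))*x = ((-2)²*(12/(-4)))*(-9) = (4*(12*(-¼)))*(-9) = (4*(-3))*(-9) = -12*(-9) = 108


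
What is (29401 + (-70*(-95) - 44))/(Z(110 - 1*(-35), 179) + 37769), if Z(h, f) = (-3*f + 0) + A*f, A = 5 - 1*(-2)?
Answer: 36007/38485 ≈ 0.93561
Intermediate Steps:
A = 7 (A = 5 + 2 = 7)
Z(h, f) = 4*f (Z(h, f) = (-3*f + 0) + 7*f = -3*f + 7*f = 4*f)
(29401 + (-70*(-95) - 44))/(Z(110 - 1*(-35), 179) + 37769) = (29401 + (-70*(-95) - 44))/(4*179 + 37769) = (29401 + (6650 - 44))/(716 + 37769) = (29401 + 6606)/38485 = 36007*(1/38485) = 36007/38485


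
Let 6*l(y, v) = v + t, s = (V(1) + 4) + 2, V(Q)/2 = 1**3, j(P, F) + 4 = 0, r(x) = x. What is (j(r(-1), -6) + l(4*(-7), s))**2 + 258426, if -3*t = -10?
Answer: 20932867/81 ≈ 2.5843e+5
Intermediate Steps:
j(P, F) = -4 (j(P, F) = -4 + 0 = -4)
t = 10/3 (t = -1/3*(-10) = 10/3 ≈ 3.3333)
V(Q) = 2 (V(Q) = 2*1**3 = 2*1 = 2)
s = 8 (s = (2 + 4) + 2 = 6 + 2 = 8)
l(y, v) = 5/9 + v/6 (l(y, v) = (v + 10/3)/6 = (10/3 + v)/6 = 5/9 + v/6)
(j(r(-1), -6) + l(4*(-7), s))**2 + 258426 = (-4 + (5/9 + (1/6)*8))**2 + 258426 = (-4 + (5/9 + 4/3))**2 + 258426 = (-4 + 17/9)**2 + 258426 = (-19/9)**2 + 258426 = 361/81 + 258426 = 20932867/81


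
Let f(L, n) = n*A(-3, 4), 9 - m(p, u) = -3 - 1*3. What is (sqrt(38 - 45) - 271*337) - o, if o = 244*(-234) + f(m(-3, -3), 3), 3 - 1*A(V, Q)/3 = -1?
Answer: -34267 + I*sqrt(7) ≈ -34267.0 + 2.6458*I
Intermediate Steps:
m(p, u) = 15 (m(p, u) = 9 - (-3 - 1*3) = 9 - (-3 - 3) = 9 - 1*(-6) = 9 + 6 = 15)
A(V, Q) = 12 (A(V, Q) = 9 - 3*(-1) = 9 + 3 = 12)
f(L, n) = 12*n (f(L, n) = n*12 = 12*n)
o = -57060 (o = 244*(-234) + 12*3 = -57096 + 36 = -57060)
(sqrt(38 - 45) - 271*337) - o = (sqrt(38 - 45) - 271*337) - 1*(-57060) = (sqrt(-7) - 91327) + 57060 = (I*sqrt(7) - 91327) + 57060 = (-91327 + I*sqrt(7)) + 57060 = -34267 + I*sqrt(7)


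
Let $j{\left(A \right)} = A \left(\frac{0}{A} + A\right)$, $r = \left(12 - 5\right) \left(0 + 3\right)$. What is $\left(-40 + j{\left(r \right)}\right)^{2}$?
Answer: $160801$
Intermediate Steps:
$r = 21$ ($r = 7 \cdot 3 = 21$)
$j{\left(A \right)} = A^{2}$ ($j{\left(A \right)} = A \left(0 + A\right) = A A = A^{2}$)
$\left(-40 + j{\left(r \right)}\right)^{2} = \left(-40 + 21^{2}\right)^{2} = \left(-40 + 441\right)^{2} = 401^{2} = 160801$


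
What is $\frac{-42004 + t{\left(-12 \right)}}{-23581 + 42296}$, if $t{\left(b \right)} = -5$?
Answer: $- \frac{2211}{985} \approx -2.2447$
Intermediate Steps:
$\frac{-42004 + t{\left(-12 \right)}}{-23581 + 42296} = \frac{-42004 - 5}{-23581 + 42296} = - \frac{42009}{18715} = \left(-42009\right) \frac{1}{18715} = - \frac{2211}{985}$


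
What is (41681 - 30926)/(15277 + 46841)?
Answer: 1195/6902 ≈ 0.17314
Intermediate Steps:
(41681 - 30926)/(15277 + 46841) = 10755/62118 = 10755*(1/62118) = 1195/6902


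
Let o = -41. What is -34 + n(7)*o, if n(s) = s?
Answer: -321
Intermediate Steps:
-34 + n(7)*o = -34 + 7*(-41) = -34 - 287 = -321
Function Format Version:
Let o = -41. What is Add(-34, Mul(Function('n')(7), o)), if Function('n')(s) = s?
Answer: -321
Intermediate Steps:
Add(-34, Mul(Function('n')(7), o)) = Add(-34, Mul(7, -41)) = Add(-34, -287) = -321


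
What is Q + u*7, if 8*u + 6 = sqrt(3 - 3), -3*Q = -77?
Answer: 245/12 ≈ 20.417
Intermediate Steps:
Q = 77/3 (Q = -1/3*(-77) = 77/3 ≈ 25.667)
u = -3/4 (u = -3/4 + sqrt(3 - 3)/8 = -3/4 + sqrt(0)/8 = -3/4 + (1/8)*0 = -3/4 + 0 = -3/4 ≈ -0.75000)
Q + u*7 = 77/3 - 3/4*7 = 77/3 - 21/4 = 245/12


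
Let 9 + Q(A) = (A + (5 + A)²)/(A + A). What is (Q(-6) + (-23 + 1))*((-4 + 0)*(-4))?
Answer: -1468/3 ≈ -489.33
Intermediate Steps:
Q(A) = -9 + (A + (5 + A)²)/(2*A) (Q(A) = -9 + (A + (5 + A)²)/(A + A) = -9 + (A + (5 + A)²)/((2*A)) = -9 + (A + (5 + A)²)*(1/(2*A)) = -9 + (A + (5 + A)²)/(2*A))
(Q(-6) + (-23 + 1))*((-4 + 0)*(-4)) = ((½)*((5 - 6)² - 17*(-6))/(-6) + (-23 + 1))*((-4 + 0)*(-4)) = ((½)*(-⅙)*((-1)² + 102) - 22)*(-4*(-4)) = ((½)*(-⅙)*(1 + 102) - 22)*16 = ((½)*(-⅙)*103 - 22)*16 = (-103/12 - 22)*16 = -367/12*16 = -1468/3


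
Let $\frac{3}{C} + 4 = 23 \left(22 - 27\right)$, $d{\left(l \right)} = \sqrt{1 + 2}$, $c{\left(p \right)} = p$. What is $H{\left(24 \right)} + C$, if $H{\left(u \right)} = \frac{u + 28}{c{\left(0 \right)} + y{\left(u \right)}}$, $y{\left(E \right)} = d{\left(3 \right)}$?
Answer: $- \frac{3}{119} + \frac{52 \sqrt{3}}{3} \approx 29.997$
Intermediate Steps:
$d{\left(l \right)} = \sqrt{3}$
$y{\left(E \right)} = \sqrt{3}$
$C = - \frac{3}{119}$ ($C = \frac{3}{-4 + 23 \left(22 - 27\right)} = \frac{3}{-4 + 23 \left(-5\right)} = \frac{3}{-4 - 115} = \frac{3}{-119} = 3 \left(- \frac{1}{119}\right) = - \frac{3}{119} \approx -0.02521$)
$H{\left(u \right)} = \frac{\sqrt{3} \left(28 + u\right)}{3}$ ($H{\left(u \right)} = \frac{u + 28}{0 + \sqrt{3}} = \frac{28 + u}{\sqrt{3}} = \frac{\sqrt{3}}{3} \left(28 + u\right) = \frac{\sqrt{3} \left(28 + u\right)}{3}$)
$H{\left(24 \right)} + C = \frac{\sqrt{3} \left(28 + 24\right)}{3} - \frac{3}{119} = \frac{1}{3} \sqrt{3} \cdot 52 - \frac{3}{119} = \frac{52 \sqrt{3}}{3} - \frac{3}{119} = - \frac{3}{119} + \frac{52 \sqrt{3}}{3}$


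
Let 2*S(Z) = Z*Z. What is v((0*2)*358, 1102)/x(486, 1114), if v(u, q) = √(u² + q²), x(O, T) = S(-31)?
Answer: 2204/961 ≈ 2.2934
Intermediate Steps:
S(Z) = Z²/2 (S(Z) = (Z*Z)/2 = Z²/2)
x(O, T) = 961/2 (x(O, T) = (½)*(-31)² = (½)*961 = 961/2)
v(u, q) = √(q² + u²)
v((0*2)*358, 1102)/x(486, 1114) = √(1102² + ((0*2)*358)²)/(961/2) = √(1214404 + (0*358)²)*(2/961) = √(1214404 + 0²)*(2/961) = √(1214404 + 0)*(2/961) = √1214404*(2/961) = 1102*(2/961) = 2204/961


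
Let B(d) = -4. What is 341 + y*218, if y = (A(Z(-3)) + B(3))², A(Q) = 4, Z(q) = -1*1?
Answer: 341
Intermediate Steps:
Z(q) = -1
y = 0 (y = (4 - 4)² = 0² = 0)
341 + y*218 = 341 + 0*218 = 341 + 0 = 341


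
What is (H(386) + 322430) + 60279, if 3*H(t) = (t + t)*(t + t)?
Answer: 1744111/3 ≈ 5.8137e+5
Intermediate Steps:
H(t) = 4*t²/3 (H(t) = ((t + t)*(t + t))/3 = ((2*t)*(2*t))/3 = (4*t²)/3 = 4*t²/3)
(H(386) + 322430) + 60279 = ((4/3)*386² + 322430) + 60279 = ((4/3)*148996 + 322430) + 60279 = (595984/3 + 322430) + 60279 = 1563274/3 + 60279 = 1744111/3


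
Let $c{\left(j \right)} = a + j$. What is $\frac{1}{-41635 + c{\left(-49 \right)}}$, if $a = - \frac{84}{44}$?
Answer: $- \frac{11}{458545} \approx -2.3989 \cdot 10^{-5}$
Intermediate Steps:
$a = - \frac{21}{11}$ ($a = \left(-84\right) \frac{1}{44} = - \frac{21}{11} \approx -1.9091$)
$c{\left(j \right)} = - \frac{21}{11} + j$
$\frac{1}{-41635 + c{\left(-49 \right)}} = \frac{1}{-41635 - \frac{560}{11}} = \frac{1}{- \frac{458545}{11}} = - \frac{11}{458545}$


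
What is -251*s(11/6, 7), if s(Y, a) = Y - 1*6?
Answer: 6275/6 ≈ 1045.8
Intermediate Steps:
s(Y, a) = -6 + Y (s(Y, a) = Y - 6 = -6 + Y)
-251*s(11/6, 7) = -251*(-6 + 11/6) = -251*(-25/6) = 6275/6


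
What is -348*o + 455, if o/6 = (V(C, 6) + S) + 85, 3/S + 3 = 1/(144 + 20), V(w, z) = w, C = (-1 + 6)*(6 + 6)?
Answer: -147404459/491 ≈ -3.0021e+5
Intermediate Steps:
C = 60 (C = 5*12 = 60)
S = -492/491 (S = 3/(-3 + 1/(144 + 20)) = 3/(-3 + 1/164) = 3/(-491/164) = 3*(-164/491) = -492/491 ≈ -1.0020)
o = 424218/491 (o = 6*((60 - 492/491) + 85) = 6*(28968/491 + 85) = 6*(70703/491) = 424218/491 ≈ 863.99)
-348*o + 455 = -348*424218/491 + 455 = -147627864/491 + 455 = -147404459/491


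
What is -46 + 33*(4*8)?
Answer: 1010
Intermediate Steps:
-46 + 33*(4*8) = -46 + 33*32 = -46 + 1056 = 1010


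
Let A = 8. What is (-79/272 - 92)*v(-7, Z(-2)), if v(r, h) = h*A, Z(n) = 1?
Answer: -25103/34 ≈ -738.32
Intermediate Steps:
v(r, h) = 8*h (v(r, h) = h*8 = 8*h)
(-79/272 - 92)*v(-7, Z(-2)) = (-79/272 - 92)*(8*1) = (-79*1/272 - 92)*8 = (-79/272 - 92)*8 = -25103/272*8 = -25103/34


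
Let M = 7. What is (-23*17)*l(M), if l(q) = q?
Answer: -2737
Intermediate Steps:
(-23*17)*l(M) = -23*17*7 = -391*7 = -2737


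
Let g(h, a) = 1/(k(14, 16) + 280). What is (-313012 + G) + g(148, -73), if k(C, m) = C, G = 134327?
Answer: -52533389/294 ≈ -1.7869e+5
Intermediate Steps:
g(h, a) = 1/294 (g(h, a) = 1/(14 + 280) = 1/294)
(-313012 + G) + g(148, -73) = (-313012 + 134327) + 1/294 = -178685 + 1/294 = -52533389/294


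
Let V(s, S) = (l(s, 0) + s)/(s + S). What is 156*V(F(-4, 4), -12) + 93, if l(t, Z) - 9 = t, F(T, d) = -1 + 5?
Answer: -477/2 ≈ -238.50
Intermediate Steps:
F(T, d) = 4
l(t, Z) = 9 + t
V(s, S) = (9 + 2*s)/(S + s) (V(s, S) = ((9 + s) + s)/(s + S) = (9 + 2*s)/(S + s))
156*V(F(-4, 4), -12) + 93 = 156*((9 + 2*4)/(-12 + 4)) + 93 = 156*((9 + 8)/(-8)) + 93 = 156*(-⅛*17) + 93 = 156*(-17/8) + 93 = -663/2 + 93 = -477/2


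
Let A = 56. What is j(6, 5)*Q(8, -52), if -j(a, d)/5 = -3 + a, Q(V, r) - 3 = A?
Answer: -885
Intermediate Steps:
Q(V, r) = 59 (Q(V, r) = 3 + 56 = 59)
j(a, d) = 15 - 5*a (j(a, d) = -5*(-3 + a) = 15 - 5*a)
j(6, 5)*Q(8, -52) = (15 - 5*6)*59 = (15 - 30)*59 = -15*59 = -885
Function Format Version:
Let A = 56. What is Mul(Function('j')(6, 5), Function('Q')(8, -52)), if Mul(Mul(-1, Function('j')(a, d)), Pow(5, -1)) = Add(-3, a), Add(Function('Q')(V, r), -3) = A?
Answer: -885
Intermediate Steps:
Function('Q')(V, r) = 59 (Function('Q')(V, r) = Add(3, 56) = 59)
Function('j')(a, d) = Add(15, Mul(-5, a)) (Function('j')(a, d) = Mul(-5, Add(-3, a)) = Add(15, Mul(-5, a)))
Mul(Function('j')(6, 5), Function('Q')(8, -52)) = Mul(Add(15, Mul(-5, 6)), 59) = Mul(Add(15, -30), 59) = Mul(-15, 59) = -885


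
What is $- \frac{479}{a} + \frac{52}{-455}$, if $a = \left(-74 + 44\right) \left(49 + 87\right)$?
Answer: $\frac{89}{28560} \approx 0.0031162$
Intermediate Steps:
$a = -4080$ ($a = \left(-30\right) 136 = -4080$)
$- \frac{479}{a} + \frac{52}{-455} = - \frac{479}{-4080} + \frac{52}{-455} = \left(-479\right) \left(- \frac{1}{4080}\right) + 52 \left(- \frac{1}{455}\right) = \frac{479}{4080} - \frac{4}{35} = \frac{89}{28560}$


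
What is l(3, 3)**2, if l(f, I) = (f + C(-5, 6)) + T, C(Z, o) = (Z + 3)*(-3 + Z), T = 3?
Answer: 484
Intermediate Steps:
C(Z, o) = (-3 + Z)*(3 + Z) (C(Z, o) = (3 + Z)*(-3 + Z) = (-3 + Z)*(3 + Z))
l(f, I) = 19 + f (l(f, I) = (f + (-9 + (-5)**2)) + 3 = (f + (-9 + 25)) + 3 = (f + 16) + 3 = (16 + f) + 3 = 19 + f)
l(3, 3)**2 = (19 + 3)**2 = 22**2 = 484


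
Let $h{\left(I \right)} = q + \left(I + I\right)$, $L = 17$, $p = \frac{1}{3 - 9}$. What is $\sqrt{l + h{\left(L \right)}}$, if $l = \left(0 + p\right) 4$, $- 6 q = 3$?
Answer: $\frac{\sqrt{1182}}{6} \approx 5.73$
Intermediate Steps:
$q = - \frac{1}{2}$ ($q = \left(- \frac{1}{6}\right) 3 = - \frac{1}{2} \approx -0.5$)
$p = - \frac{1}{6}$ ($p = \frac{1}{-6} = - \frac{1}{6} \approx -0.16667$)
$h{\left(I \right)} = - \frac{1}{2} + 2 I$ ($h{\left(I \right)} = - \frac{1}{2} + \left(I + I\right) = - \frac{1}{2} + 2 I$)
$l = - \frac{2}{3}$ ($l = \left(0 - \frac{1}{6}\right) 4 = \left(- \frac{1}{6}\right) 4 = - \frac{2}{3} \approx -0.66667$)
$\sqrt{l + h{\left(L \right)}} = \sqrt{- \frac{2}{3} + \left(- \frac{1}{2} + 2 \cdot 17\right)} = \sqrt{- \frac{2}{3} + \left(- \frac{1}{2} + 34\right)} = \sqrt{- \frac{2}{3} + \frac{67}{2}} = \sqrt{\frac{197}{6}} = \frac{\sqrt{1182}}{6}$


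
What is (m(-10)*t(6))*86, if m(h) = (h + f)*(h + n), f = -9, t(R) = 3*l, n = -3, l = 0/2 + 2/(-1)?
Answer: -127452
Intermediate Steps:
l = -2 (l = 0*(1/2) + 2*(-1) = 0 - 2 = -2)
t(R) = -6 (t(R) = 3*(-2) = -6)
m(h) = (-9 + h)*(-3 + h) (m(h) = (h - 9)*(h - 3) = (-9 + h)*(-3 + h))
(m(-10)*t(6))*86 = ((27 + (-10)**2 - 12*(-10))*(-6))*86 = ((27 + 100 + 120)*(-6))*86 = (247*(-6))*86 = -1482*86 = -127452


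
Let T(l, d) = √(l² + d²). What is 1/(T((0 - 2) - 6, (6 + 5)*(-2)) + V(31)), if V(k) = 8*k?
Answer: 62/15239 - √137/30478 ≈ 0.0036845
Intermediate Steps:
T(l, d) = √(d² + l²)
1/(T((0 - 2) - 6, (6 + 5)*(-2)) + V(31)) = 1/(√(((6 + 5)*(-2))² + ((0 - 2) - 6)²) + 8*31) = 1/(√((11*(-2))² + (-2 - 6)²) + 248) = 1/(√((-22)² + (-8)²) + 248) = 1/(√(484 + 64) + 248) = 1/(√548 + 248) = 1/(2*√137 + 248) = 1/(248 + 2*√137)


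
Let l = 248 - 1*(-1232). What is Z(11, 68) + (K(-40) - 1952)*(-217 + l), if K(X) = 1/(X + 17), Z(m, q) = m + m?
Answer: -56704405/23 ≈ -2.4654e+6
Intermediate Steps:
l = 1480 (l = 248 + 1232 = 1480)
Z(m, q) = 2*m
K(X) = 1/(17 + X)
Z(11, 68) + (K(-40) - 1952)*(-217 + l) = 2*11 + (1/(17 - 40) - 1952)*(-217 + 1480) = 22 + (1/(-23) - 1952)*1263 = 22 + (-1/23 - 1952)*1263 = 22 - 44897/23*1263 = 22 - 56704911/23 = -56704405/23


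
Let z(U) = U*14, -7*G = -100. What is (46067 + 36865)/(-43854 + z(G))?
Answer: -41466/21827 ≈ -1.8998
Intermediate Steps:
G = 100/7 (G = -⅐*(-100) = 100/7 ≈ 14.286)
z(U) = 14*U
(46067 + 36865)/(-43854 + z(G)) = (46067 + 36865)/(-43854 + 14*(100/7)) = 82932/(-43854 + 200) = 82932/(-43654) = 82932*(-1/43654) = -41466/21827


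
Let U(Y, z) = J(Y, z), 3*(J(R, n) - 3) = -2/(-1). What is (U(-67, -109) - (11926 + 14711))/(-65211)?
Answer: 79900/195633 ≈ 0.40842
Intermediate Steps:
J(R, n) = 11/3 (J(R, n) = 3 + (-2/(-1))/3 = 3 + (-2*(-1))/3 = 3 + (1/3)*2 = 3 + 2/3 = 11/3)
U(Y, z) = 11/3
(U(-67, -109) - (11926 + 14711))/(-65211) = (11/3 - (11926 + 14711))/(-65211) = (11/3 - 1*26637)*(-1/65211) = (11/3 - 26637)*(-1/65211) = -79900/3*(-1/65211) = 79900/195633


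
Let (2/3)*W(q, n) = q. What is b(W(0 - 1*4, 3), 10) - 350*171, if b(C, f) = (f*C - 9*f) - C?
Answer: -59994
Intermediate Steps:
W(q, n) = 3*q/2
b(C, f) = -C - 9*f + C*f (b(C, f) = (C*f - 9*f) - C = (-9*f + C*f) - C = -C - 9*f + C*f)
b(W(0 - 1*4, 3), 10) - 350*171 = (-3*(0 - 1*4)/2 - 9*10 + (3*(0 - 1*4)/2)*10) - 350*171 = (-3*(0 - 4)/2 - 90 + (3*(0 - 4)/2)*10) - 59850 = (-3*(-4)/2 - 90 + ((3/2)*(-4))*10) - 59850 = (-1*(-6) - 90 - 6*10) - 59850 = (6 - 90 - 60) - 59850 = -144 - 59850 = -59994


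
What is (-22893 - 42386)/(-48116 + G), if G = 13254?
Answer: 65279/34862 ≈ 1.8725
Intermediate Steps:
(-22893 - 42386)/(-48116 + G) = (-22893 - 42386)/(-48116 + 13254) = -65279/(-34862) = -65279*(-1/34862) = 65279/34862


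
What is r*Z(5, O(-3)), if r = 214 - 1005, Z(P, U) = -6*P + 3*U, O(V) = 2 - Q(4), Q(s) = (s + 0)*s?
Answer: 56952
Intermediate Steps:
Q(s) = s² (Q(s) = s*s = s²)
O(V) = -14 (O(V) = 2 - 1*4² = 2 - 1*16 = 2 - 16 = -14)
r = -791
r*Z(5, O(-3)) = -791*(-6*5 + 3*(-14)) = -791*(-30 - 42) = -791*(-72) = 56952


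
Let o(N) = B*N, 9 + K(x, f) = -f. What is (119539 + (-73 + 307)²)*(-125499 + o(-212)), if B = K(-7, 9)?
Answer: -21208738485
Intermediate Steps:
K(x, f) = -9 - f
B = -18 (B = -9 - 1*9 = -9 - 9 = -18)
o(N) = -18*N
(119539 + (-73 + 307)²)*(-125499 + o(-212)) = (119539 + (-73 + 307)²)*(-125499 - 18*(-212)) = (119539 + 234²)*(-125499 + 3816) = (119539 + 54756)*(-121683) = 174295*(-121683) = -21208738485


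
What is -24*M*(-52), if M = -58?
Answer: -72384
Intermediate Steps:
-24*M*(-52) = -24*(-58)*(-52) = 1392*(-52) = -72384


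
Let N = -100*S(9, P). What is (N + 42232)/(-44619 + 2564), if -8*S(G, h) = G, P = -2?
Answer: -84689/84110 ≈ -1.0069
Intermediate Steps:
S(G, h) = -G/8
N = 225/2 (N = -(-25)*9/2 = -100*(-9/8) = 225/2 ≈ 112.50)
(N + 42232)/(-44619 + 2564) = (225/2 + 42232)/(-44619 + 2564) = (84689/2)/(-42055) = (84689/2)*(-1/42055) = -84689/84110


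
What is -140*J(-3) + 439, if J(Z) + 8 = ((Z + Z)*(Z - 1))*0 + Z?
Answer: 1979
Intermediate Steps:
J(Z) = -8 + Z (J(Z) = -8 + (((Z + Z)*(Z - 1))*0 + Z) = -8 + (((2*Z)*(-1 + Z))*0 + Z) = -8 + ((2*Z*(-1 + Z))*0 + Z) = -8 + (0 + Z) = -8 + Z)
-140*J(-3) + 439 = -140*(-8 - 3) + 439 = -140*(-11) + 439 = 1540 + 439 = 1979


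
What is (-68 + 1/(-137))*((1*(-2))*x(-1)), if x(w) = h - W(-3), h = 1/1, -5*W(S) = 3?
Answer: 149072/685 ≈ 217.62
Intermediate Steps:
W(S) = -3/5 (W(S) = -1/5*3 = -3/5)
h = 1 (h = 1*1 = 1)
x(w) = 8/5 (x(w) = 1 - 1*(-3/5) = 1 + 3/5 = 8/5)
(-68 + 1/(-137))*((1*(-2))*x(-1)) = (-68 + 1/(-137))*((1*(-2))*(8/5)) = (-68 - 1/137)*(-2*8/5) = -9317/137*(-16/5) = 149072/685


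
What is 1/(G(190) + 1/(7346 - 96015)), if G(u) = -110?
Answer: -88669/9753591 ≈ -0.0090909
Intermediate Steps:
1/(G(190) + 1/(7346 - 96015)) = 1/(-110 + 1/(7346 - 96015)) = 1/(-110 + 1/(-88669)) = 1/(-110 - 1/88669) = 1/(-9753591/88669) = -88669/9753591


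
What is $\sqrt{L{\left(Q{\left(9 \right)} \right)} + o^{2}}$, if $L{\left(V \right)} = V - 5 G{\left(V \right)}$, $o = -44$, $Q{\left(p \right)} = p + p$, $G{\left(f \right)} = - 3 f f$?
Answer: $\sqrt{6814} \approx 82.547$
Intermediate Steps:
$G{\left(f \right)} = - 3 f^{2}$
$Q{\left(p \right)} = 2 p$
$L{\left(V \right)} = V + 15 V^{2}$ ($L{\left(V \right)} = V - 5 \left(- 3 V^{2}\right) = V + 15 V^{2}$)
$\sqrt{L{\left(Q{\left(9 \right)} \right)} + o^{2}} = \sqrt{2 \cdot 9 \left(1 + 15 \cdot 2 \cdot 9\right) + \left(-44\right)^{2}} = \sqrt{18 \left(1 + 15 \cdot 18\right) + 1936} = \sqrt{18 \left(1 + 270\right) + 1936} = \sqrt{18 \cdot 271 + 1936} = \sqrt{4878 + 1936} = \sqrt{6814}$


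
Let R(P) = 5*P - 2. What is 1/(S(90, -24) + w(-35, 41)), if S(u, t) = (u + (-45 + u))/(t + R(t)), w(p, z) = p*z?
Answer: -146/209645 ≈ -0.00069642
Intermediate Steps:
R(P) = -2 + 5*P
S(u, t) = (-45 + 2*u)/(-2 + 6*t) (S(u, t) = (u + (-45 + u))/(t + (-2 + 5*t)) = (-45 + 2*u)/(-2 + 6*t))
1/(S(90, -24) + w(-35, 41)) = 1/((-45 + 2*90)/(2*(-1 + 3*(-24))) - 35*41) = 1/((-45 + 180)/(2*(-1 - 72)) - 1435) = 1/((½)*135/(-73) - 1435) = 1/((½)*(-1/73)*135 - 1435) = 1/(-135/146 - 1435) = 1/(-209645/146) = -146/209645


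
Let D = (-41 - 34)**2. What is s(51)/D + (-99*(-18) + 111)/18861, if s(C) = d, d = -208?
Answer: 2241679/35364375 ≈ 0.063388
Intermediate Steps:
D = 5625 (D = (-75)**2 = 5625)
s(C) = -208
s(51)/D + (-99*(-18) + 111)/18861 = -208/5625 + (-99*(-18) + 111)/18861 = -208*1/5625 + (1782 + 111)*(1/18861) = -208/5625 + 1893*(1/18861) = -208/5625 + 631/6287 = 2241679/35364375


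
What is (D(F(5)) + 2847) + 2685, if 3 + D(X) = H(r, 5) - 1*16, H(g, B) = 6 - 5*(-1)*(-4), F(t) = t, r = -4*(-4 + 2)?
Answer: 5499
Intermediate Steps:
r = 8 (r = -4*(-2) = 8)
H(g, B) = -14 (H(g, B) = 6 + 5*(-4) = 6 - 20 = -14)
D(X) = -33 (D(X) = -3 + (-14 - 1*16) = -3 + (-14 - 16) = -3 - 30 = -33)
(D(F(5)) + 2847) + 2685 = (-33 + 2847) + 2685 = 2814 + 2685 = 5499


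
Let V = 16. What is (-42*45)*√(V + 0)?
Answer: -7560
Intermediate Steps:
(-42*45)*√(V + 0) = (-42*45)*√(16 + 0) = -1890*√16 = -1890*4 = -7560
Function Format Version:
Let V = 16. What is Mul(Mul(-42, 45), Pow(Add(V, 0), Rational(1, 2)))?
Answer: -7560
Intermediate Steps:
Mul(Mul(-42, 45), Pow(Add(V, 0), Rational(1, 2))) = Mul(Mul(-42, 45), Pow(Add(16, 0), Rational(1, 2))) = Mul(-1890, Pow(16, Rational(1, 2))) = Mul(-1890, 4) = -7560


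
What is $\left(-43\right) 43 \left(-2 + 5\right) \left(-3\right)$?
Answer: $16641$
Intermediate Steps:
$\left(-43\right) 43 \left(-2 + 5\right) \left(-3\right) = - 1849 \cdot 3 \left(-3\right) = \left(-1849\right) \left(-9\right) = 16641$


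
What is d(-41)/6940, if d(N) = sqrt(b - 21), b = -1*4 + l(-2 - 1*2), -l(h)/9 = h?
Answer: sqrt(11)/6940 ≈ 0.00047790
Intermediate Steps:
l(h) = -9*h
b = 32 (b = -1*4 - 9*(-2 - 1*2) = -4 - 9*(-2 - 2) = -4 - 9*(-4) = -4 + 36 = 32)
d(N) = sqrt(11) (d(N) = sqrt(32 - 21) = sqrt(11))
d(-41)/6940 = sqrt(11)/6940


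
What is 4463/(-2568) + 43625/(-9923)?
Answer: -156315349/25482264 ≈ -6.1343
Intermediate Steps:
4463/(-2568) + 43625/(-9923) = 4463*(-1/2568) + 43625*(-1/9923) = -4463/2568 - 43625/9923 = -156315349/25482264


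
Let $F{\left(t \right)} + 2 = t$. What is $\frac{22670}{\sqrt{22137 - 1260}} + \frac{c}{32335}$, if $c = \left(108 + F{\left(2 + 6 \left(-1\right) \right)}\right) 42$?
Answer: $\frac{4284}{32335} + \frac{22670 \sqrt{20877}}{20877} \approx 157.03$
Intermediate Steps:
$F{\left(t \right)} = -2 + t$
$c = 4284$ ($c = \left(108 + \left(-2 + \left(2 + 6 \left(-1\right)\right)\right)\right) 42 = \left(108 + \left(-2 + \left(2 - 6\right)\right)\right) 42 = \left(108 - 6\right) 42 = 102 \cdot 42 = 4284$)
$\frac{22670}{\sqrt{22137 - 1260}} + \frac{c}{32335} = \frac{22670}{\sqrt{22137 - 1260}} + \frac{4284}{32335} = \frac{22670}{\sqrt{22137 - 1260}} + 4284 \cdot \frac{1}{32335} = \frac{22670}{\sqrt{20877}} + \frac{4284}{32335} = 22670 \frac{\sqrt{20877}}{20877} + \frac{4284}{32335} = \frac{22670 \sqrt{20877}}{20877} + \frac{4284}{32335} = \frac{4284}{32335} + \frac{22670 \sqrt{20877}}{20877}$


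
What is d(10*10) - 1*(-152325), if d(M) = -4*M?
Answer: 151925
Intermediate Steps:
d(10*10) - 1*(-152325) = -40*10 - 1*(-152325) = -4*100 + 152325 = -400 + 152325 = 151925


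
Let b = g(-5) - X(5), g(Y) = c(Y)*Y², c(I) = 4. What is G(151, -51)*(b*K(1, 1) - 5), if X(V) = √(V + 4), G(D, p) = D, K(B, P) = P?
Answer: 13892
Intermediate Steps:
g(Y) = 4*Y²
X(V) = √(4 + V)
b = 97 (b = 4*(-5)² - √(4 + 5) = 4*25 - √9 = 100 - 1*3 = 100 - 3 = 97)
G(151, -51)*(b*K(1, 1) - 5) = 151*(97*1 - 5) = 151*(97 - 5) = 151*92 = 13892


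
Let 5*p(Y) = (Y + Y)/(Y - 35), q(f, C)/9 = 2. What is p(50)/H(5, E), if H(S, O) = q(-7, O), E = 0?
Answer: 2/27 ≈ 0.074074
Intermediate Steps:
q(f, C) = 18 (q(f, C) = 9*2 = 18)
p(Y) = 2*Y/(5*(-35 + Y)) (p(Y) = ((Y + Y)/(Y - 35))/5 = ((2*Y)/(-35 + Y))/5 = (2*Y/(-35 + Y))/5 = 2*Y/(5*(-35 + Y)))
H(S, O) = 18
p(50)/H(5, E) = ((⅖)*50/(-35 + 50))/18 = ((⅖)*50/15)*(1/18) = ((⅖)*50*(1/15))*(1/18) = (4/3)*(1/18) = 2/27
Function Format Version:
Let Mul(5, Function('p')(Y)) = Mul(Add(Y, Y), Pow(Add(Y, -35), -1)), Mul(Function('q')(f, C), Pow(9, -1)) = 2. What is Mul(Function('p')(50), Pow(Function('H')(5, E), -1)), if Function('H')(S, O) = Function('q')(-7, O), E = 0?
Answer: Rational(2, 27) ≈ 0.074074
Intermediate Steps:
Function('q')(f, C) = 18 (Function('q')(f, C) = Mul(9, 2) = 18)
Function('p')(Y) = Mul(Rational(2, 5), Y, Pow(Add(-35, Y), -1)) (Function('p')(Y) = Mul(Rational(1, 5), Mul(Add(Y, Y), Pow(Add(Y, -35), -1))) = Mul(Rational(1, 5), Mul(Mul(2, Y), Pow(Add(-35, Y), -1))) = Mul(Rational(1, 5), Mul(2, Y, Pow(Add(-35, Y), -1))) = Mul(Rational(2, 5), Y, Pow(Add(-35, Y), -1)))
Function('H')(S, O) = 18
Mul(Function('p')(50), Pow(Function('H')(5, E), -1)) = Mul(Mul(Rational(2, 5), 50, Pow(Add(-35, 50), -1)), Pow(18, -1)) = Mul(Mul(Rational(2, 5), 50, Pow(15, -1)), Rational(1, 18)) = Mul(Mul(Rational(2, 5), 50, Rational(1, 15)), Rational(1, 18)) = Mul(Rational(4, 3), Rational(1, 18)) = Rational(2, 27)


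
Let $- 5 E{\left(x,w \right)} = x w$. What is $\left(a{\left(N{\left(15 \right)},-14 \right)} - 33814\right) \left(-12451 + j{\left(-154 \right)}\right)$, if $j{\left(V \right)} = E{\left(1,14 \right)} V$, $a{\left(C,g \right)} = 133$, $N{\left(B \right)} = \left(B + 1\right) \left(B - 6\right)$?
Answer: $\frac{2024194419}{5} \approx 4.0484 \cdot 10^{8}$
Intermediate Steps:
$E{\left(x,w \right)} = - \frac{w x}{5}$ ($E{\left(x,w \right)} = - \frac{x w}{5} = - \frac{w x}{5}$)
$N{\left(B \right)} = \left(1 + B\right) \left(-6 + B\right)$
$j{\left(V \right)} = - \frac{14 V}{5}$ ($j{\left(V \right)} = \left(- \frac{1}{5}\right) 14 \cdot 1 V = - \frac{14 V}{5}$)
$\left(a{\left(N{\left(15 \right)},-14 \right)} - 33814\right) \left(-12451 + j{\left(-154 \right)}\right) = \left(133 - 33814\right) \left(-12451 - - \frac{2156}{5}\right) = - 33681 \left(-12451 + \frac{2156}{5}\right) = \left(-33681\right) \left(- \frac{60099}{5}\right) = \frac{2024194419}{5}$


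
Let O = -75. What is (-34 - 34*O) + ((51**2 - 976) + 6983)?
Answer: 11124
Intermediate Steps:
(-34 - 34*O) + ((51**2 - 976) + 6983) = (-34 - 34*(-75)) + ((51**2 - 976) + 6983) = (-34 + 2550) + ((2601 - 976) + 6983) = 2516 + (1625 + 6983) = 2516 + 8608 = 11124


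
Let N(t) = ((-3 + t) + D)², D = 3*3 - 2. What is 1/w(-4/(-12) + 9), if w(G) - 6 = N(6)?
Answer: 1/106 ≈ 0.0094340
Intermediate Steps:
D = 7 (D = 9 - 2 = 7)
N(t) = (4 + t)² (N(t) = ((-3 + t) + 7)² = (4 + t)²)
w(G) = 106 (w(G) = 6 + (4 + 6)² = 6 + 10² = 6 + 100 = 106)
1/w(-4/(-12) + 9) = 1/106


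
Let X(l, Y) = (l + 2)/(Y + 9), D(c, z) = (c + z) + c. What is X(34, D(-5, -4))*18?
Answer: -648/5 ≈ -129.60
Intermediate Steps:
D(c, z) = z + 2*c
X(l, Y) = (2 + l)/(9 + Y)
X(34, D(-5, -4))*18 = ((2 + 34)/(9 + (-4 + 2*(-5))))*18 = (36/(9 + (-4 - 10)))*18 = (36/(9 - 14))*18 = (36/(-5))*18 = -⅕*36*18 = -36/5*18 = -648/5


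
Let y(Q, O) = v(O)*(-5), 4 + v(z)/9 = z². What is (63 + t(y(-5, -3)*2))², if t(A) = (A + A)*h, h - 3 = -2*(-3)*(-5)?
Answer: 593555769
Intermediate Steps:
v(z) = -36 + 9*z²
h = -27 (h = 3 - 2*(-3)*(-5) = 3 + 6*(-5) = 3 - 30 = -27)
y(Q, O) = 180 - 45*O² (y(Q, O) = (-36 + 9*O²)*(-5) = 180 - 45*O²)
t(A) = -54*A (t(A) = (A + A)*(-27) = (2*A)*(-27) = -54*A)
(63 + t(y(-5, -3)*2))² = (63 - 54*(180 - 45*(-3)²)*2)² = (63 - 54*(180 - 45*9)*2)² = (63 - 54*(180 - 405)*2)² = (63 - (-12150)*2)² = (63 - 54*(-450))² = (63 + 24300)² = 24363² = 593555769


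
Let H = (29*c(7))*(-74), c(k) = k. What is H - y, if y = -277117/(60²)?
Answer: -53802083/3600 ≈ -14945.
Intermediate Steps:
H = -15022 (H = (29*7)*(-74) = 203*(-74) = -15022)
y = -277117/3600 ≈ -76.977
H - y = -15022 - 1*(-277117/3600) = -15022 + 277117/3600 = -53802083/3600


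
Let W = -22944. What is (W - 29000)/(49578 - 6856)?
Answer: -25972/21361 ≈ -1.2159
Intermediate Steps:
(W - 29000)/(49578 - 6856) = (-22944 - 29000)/(49578 - 6856) = -51944/42722 = -51944*1/42722 = -25972/21361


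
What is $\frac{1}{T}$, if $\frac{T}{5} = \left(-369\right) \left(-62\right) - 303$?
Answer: $\frac{1}{112875} \approx 8.8594 \cdot 10^{-6}$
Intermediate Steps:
$T = 112875$ ($T = 5 \left(\left(-369\right) \left(-62\right) - 303\right) = 5 \left(22878 - 303\right) = 5 \cdot 22575 = 112875$)
$\frac{1}{T} = \frac{1}{112875}$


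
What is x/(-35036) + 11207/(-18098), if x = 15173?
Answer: -333624703/317040764 ≈ -1.0523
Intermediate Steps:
x/(-35036) + 11207/(-18098) = 15173/(-35036) + 11207/(-18098) = 15173*(-1/35036) + 11207*(-1/18098) = -15173/35036 - 11207/18098 = -333624703/317040764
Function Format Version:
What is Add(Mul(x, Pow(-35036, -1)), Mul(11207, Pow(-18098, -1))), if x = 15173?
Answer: Rational(-333624703, 317040764) ≈ -1.0523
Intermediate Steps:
Add(Mul(x, Pow(-35036, -1)), Mul(11207, Pow(-18098, -1))) = Add(Mul(15173, Pow(-35036, -1)), Mul(11207, Pow(-18098, -1))) = Add(Mul(15173, Rational(-1, 35036)), Mul(11207, Rational(-1, 18098))) = Add(Rational(-15173, 35036), Rational(-11207, 18098)) = Rational(-333624703, 317040764)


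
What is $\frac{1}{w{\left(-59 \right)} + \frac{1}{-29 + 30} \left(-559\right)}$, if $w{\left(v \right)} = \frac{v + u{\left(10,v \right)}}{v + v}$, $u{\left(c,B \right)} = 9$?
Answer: $- \frac{59}{32956} \approx -0.0017903$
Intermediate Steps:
$w{\left(v \right)} = \frac{9 + v}{2 v}$ ($w{\left(v \right)} = \frac{v + 9}{v + v} = \frac{9 + v}{2 v}$)
$\frac{1}{w{\left(-59 \right)} + \frac{1}{-29 + 30} \left(-559\right)} = \frac{1}{\frac{9 - 59}{2 \left(-59\right)} + \frac{1}{-29 + 30} \left(-559\right)} = \frac{1}{\frac{1}{2} \left(- \frac{1}{59}\right) \left(-50\right) + 1^{-1} \left(-559\right)} = \frac{1}{\frac{25}{59} + 1 \left(-559\right)} = \frac{1}{\frac{25}{59} - 559} = \frac{1}{- \frac{32956}{59}} = - \frac{59}{32956}$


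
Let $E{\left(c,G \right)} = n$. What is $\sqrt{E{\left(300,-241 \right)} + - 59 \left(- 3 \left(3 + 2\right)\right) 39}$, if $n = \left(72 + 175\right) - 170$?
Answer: $4 \sqrt{2162} \approx 185.99$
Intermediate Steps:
$n = 77$ ($n = 247 - 170 = 77$)
$E{\left(c,G \right)} = 77$
$\sqrt{E{\left(300,-241 \right)} + - 59 \left(- 3 \left(3 + 2\right)\right) 39} = \sqrt{77 + - 59 \left(- 3 \left(3 + 2\right)\right) 39} = \sqrt{77 + - 59 \left(\left(-3\right) 5\right) 39} = \sqrt{77 + \left(-59\right) \left(-15\right) 39} = \sqrt{77 + 885 \cdot 39} = \sqrt{77 + 34515} = \sqrt{34592} = 4 \sqrt{2162}$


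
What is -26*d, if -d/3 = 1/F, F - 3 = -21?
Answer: -13/3 ≈ -4.3333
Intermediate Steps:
F = -18 (F = 3 - 21 = -18)
d = ⅙ (d = -3/(-18) = -3*(-1/18) = ⅙ ≈ 0.16667)
-26*d = -26*⅙ = -13/3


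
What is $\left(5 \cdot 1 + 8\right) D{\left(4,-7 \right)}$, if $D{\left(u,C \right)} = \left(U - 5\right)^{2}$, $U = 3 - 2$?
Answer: $208$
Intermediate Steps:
$U = 1$
$D{\left(u,C \right)} = 16$ ($D{\left(u,C \right)} = \left(1 - 5\right)^{2} = \left(-4\right)^{2} = 16$)
$\left(5 \cdot 1 + 8\right) D{\left(4,-7 \right)} = \left(5 \cdot 1 + 8\right) 16 = \left(5 + 8\right) 16 = 13 \cdot 16 = 208$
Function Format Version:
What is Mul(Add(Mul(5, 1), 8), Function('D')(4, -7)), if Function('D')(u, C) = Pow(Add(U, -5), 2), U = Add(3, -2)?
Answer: 208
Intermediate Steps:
U = 1
Function('D')(u, C) = 16 (Function('D')(u, C) = Pow(Add(1, -5), 2) = Pow(-4, 2) = 16)
Mul(Add(Mul(5, 1), 8), Function('D')(4, -7)) = Mul(Add(Mul(5, 1), 8), 16) = Mul(Add(5, 8), 16) = Mul(13, 16) = 208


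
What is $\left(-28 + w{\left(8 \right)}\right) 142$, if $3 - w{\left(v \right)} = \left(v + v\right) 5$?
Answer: $-14910$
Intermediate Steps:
$w{\left(v \right)} = 3 - 10 v$ ($w{\left(v \right)} = 3 - \left(v + v\right) 5 = 3 - 2 v 5 = 3 - 10 v$)
$\left(-28 + w{\left(8 \right)}\right) 142 = \left(-28 + \left(3 - 80\right)\right) 142 = \left(-28 - 77\right) 142 = \left(-105\right) 142 = -14910$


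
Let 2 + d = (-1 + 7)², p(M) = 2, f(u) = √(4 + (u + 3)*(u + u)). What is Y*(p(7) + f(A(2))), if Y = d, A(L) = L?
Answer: 68 + 68*√6 ≈ 234.57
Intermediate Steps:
f(u) = √(4 + 2*u*(3 + u)) (f(u) = √(4 + (3 + u)*(2*u)) = √(4 + 2*u*(3 + u)))
d = 34 (d = -2 + (-1 + 7)² = -2 + 6² = -2 + 36 = 34)
Y = 34
Y*(p(7) + f(A(2))) = 34*(2 + √(4 + 2*2² + 6*2)) = 34*(2 + √(4 + 2*4 + 12)) = 34*(2 + √(4 + 8 + 12)) = 34*(2 + √24) = 34*(2 + 2*√6) = 68 + 68*√6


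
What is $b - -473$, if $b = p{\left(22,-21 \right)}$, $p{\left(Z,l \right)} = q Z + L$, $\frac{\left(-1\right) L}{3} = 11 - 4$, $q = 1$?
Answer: $474$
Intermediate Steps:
$L = -21$ ($L = - 3 \left(11 - 4\right) = \left(-3\right) 7 = -21$)
$p{\left(Z,l \right)} = -21 + Z$ ($p{\left(Z,l \right)} = 1 Z - 21 = Z - 21 = -21 + Z$)
$b = 1$ ($b = -21 + 22 = 1$)
$b - -473 = 1 - -473 = 1 + 473 = 474$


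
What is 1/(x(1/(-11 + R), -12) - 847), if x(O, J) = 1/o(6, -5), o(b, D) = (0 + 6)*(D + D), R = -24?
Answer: -60/50821 ≈ -0.0011806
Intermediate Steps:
o(b, D) = 12*D (o(b, D) = 6*(2*D) = 12*D)
x(O, J) = -1/60 (x(O, J) = 1/(12*(-5)) = 1/(-60) = -1/60)
1/(x(1/(-11 + R), -12) - 847) = 1/(-1/60 - 847) = 1/(-50821/60) = -60/50821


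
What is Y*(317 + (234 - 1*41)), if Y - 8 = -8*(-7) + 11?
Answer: 38250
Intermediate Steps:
Y = 75 (Y = 8 + (-8*(-7) + 11) = 8 + (56 + 11) = 8 + 67 = 75)
Y*(317 + (234 - 1*41)) = 75*(317 + (234 - 1*41)) = 75*(317 + (234 - 41)) = 75*(317 + 193) = 75*510 = 38250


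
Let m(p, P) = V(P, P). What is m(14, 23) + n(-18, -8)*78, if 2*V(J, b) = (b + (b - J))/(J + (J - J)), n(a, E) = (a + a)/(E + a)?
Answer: 217/2 ≈ 108.50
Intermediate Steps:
n(a, E) = 2*a/(E + a) (n(a, E) = (2*a)/(E + a) = 2*a/(E + a))
V(J, b) = (-J + 2*b)/(2*J) (V(J, b) = ((b + (b - J))/(J + (J - J)))/2 = ((-J + 2*b)/(J + 0))/2 = ((-J + 2*b)/J)/2 = (-J + 2*b)/(2*J))
m(p, P) = 1/2 (m(p, P) = (P - P/2)/P = (P/2)/P = 1/2)
m(14, 23) + n(-18, -8)*78 = 1/2 + (2*(-18)/(-8 - 18))*78 = 1/2 + (2*(-18)/(-26))*78 = 1/2 + (2*(-18)*(-1/26))*78 = 1/2 + (18/13)*78 = 1/2 + 108 = 217/2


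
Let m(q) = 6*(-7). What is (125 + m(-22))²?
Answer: 6889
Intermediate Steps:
m(q) = -42
(125 + m(-22))² = (125 - 42)² = 83² = 6889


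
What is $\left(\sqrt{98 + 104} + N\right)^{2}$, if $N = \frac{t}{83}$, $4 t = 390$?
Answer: $\frac{5604337}{27556} + \frac{195 \sqrt{202}}{83} \approx 236.77$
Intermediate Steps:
$t = \frac{195}{2}$ ($t = \frac{1}{4} \cdot 390 = \frac{195}{2} \approx 97.5$)
$N = \frac{195}{166}$ ($N = \frac{195}{2 \cdot 83} = \frac{195}{2} \cdot \frac{1}{83} = \frac{195}{166} \approx 1.1747$)
$\left(\sqrt{98 + 104} + N\right)^{2} = \left(\sqrt{98 + 104} + \frac{195}{166}\right)^{2} = \left(\sqrt{202} + \frac{195}{166}\right)^{2} = \left(\frac{195}{166} + \sqrt{202}\right)^{2}$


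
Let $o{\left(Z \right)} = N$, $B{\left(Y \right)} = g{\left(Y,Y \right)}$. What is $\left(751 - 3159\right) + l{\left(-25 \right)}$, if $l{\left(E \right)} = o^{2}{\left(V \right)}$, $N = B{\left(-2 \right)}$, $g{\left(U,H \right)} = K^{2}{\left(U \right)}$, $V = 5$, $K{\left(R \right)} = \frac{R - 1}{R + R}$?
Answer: $- \frac{616367}{256} \approx -2407.7$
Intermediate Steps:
$K{\left(R \right)} = \frac{-1 + R}{2 R}$
$g{\left(U,H \right)} = \frac{\left(-1 + U\right)^{2}}{4 U^{2}}$ ($g{\left(U,H \right)} = \left(\frac{-1 + U}{2 U}\right)^{2} = \frac{\left(-1 + U\right)^{2}}{4 U^{2}}$)
$B{\left(Y \right)} = \frac{\left(-1 + Y\right)^{2}}{4 Y^{2}}$
$N = \frac{9}{16}$ ($N = \frac{\left(-1 - 2\right)^{2}}{4 \cdot 4} = \frac{1}{4} \cdot \frac{1}{4} \left(-3\right)^{2} = \frac{1}{4} \cdot \frac{1}{4} \cdot 9 = \frac{9}{16} \approx 0.5625$)
$o{\left(Z \right)} = \frac{9}{16}$
$l{\left(E \right)} = \frac{81}{256}$ ($l{\left(E \right)} = \left(\frac{9}{16}\right)^{2} = \frac{81}{256}$)
$\left(751 - 3159\right) + l{\left(-25 \right)} = \left(751 - 3159\right) + \frac{81}{256} = -2408 + \frac{81}{256} = - \frac{616367}{256}$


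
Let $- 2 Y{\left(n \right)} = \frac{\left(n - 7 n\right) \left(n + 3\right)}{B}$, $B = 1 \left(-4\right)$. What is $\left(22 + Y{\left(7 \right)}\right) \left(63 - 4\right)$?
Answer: $- \frac{3599}{2} \approx -1799.5$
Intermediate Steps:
$B = -4$
$Y{\left(n \right)} = - \frac{3 n \left(3 + n\right)}{4}$ ($Y{\left(n \right)} = - \frac{\left(n - 7 n\right) \left(n + 3\right) \frac{1}{-4}}{2} = - \frac{- 6 n \left(3 + n\right) \left(- \frac{1}{4}\right)}{2} = - \frac{\frac{3}{2} n \left(3 + n\right)}{2} = - \frac{3 n \left(3 + n\right)}{4}$)
$\left(22 + Y{\left(7 \right)}\right) \left(63 - 4\right) = \left(22 - \frac{21 \left(3 + 7\right)}{4}\right) \left(63 - 4\right) = \left(22 - \frac{21}{4} \cdot 10\right) 59 = \left(22 - \frac{105}{2}\right) 59 = \left(- \frac{61}{2}\right) 59 = - \frac{3599}{2}$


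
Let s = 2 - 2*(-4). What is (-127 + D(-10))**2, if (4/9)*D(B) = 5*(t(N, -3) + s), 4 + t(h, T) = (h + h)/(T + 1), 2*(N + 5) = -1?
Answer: 361/64 ≈ 5.6406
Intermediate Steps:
N = -11/2 (N = -5 + (1/2)*(-1) = -5 - 1/2 = -11/2 ≈ -5.5000)
t(h, T) = -4 + 2*h/(1 + T) (t(h, T) = -4 + (h + h)/(T + 1) = -4 + (2*h)/(1 + T) = -4 + 2*h/(1 + T))
s = 10 (s = 2 + 8 = 10)
D(B) = 1035/8 (D(B) = 9*(5*(2*(-2 - 11/2 - 2*(-3))/(1 - 3) + 10))/4 = 9*(5*(2*(-2 - 11/2 + 6)/(-2) + 10))/4 = 9*(5*(2*(-1/2)*(-3/2) + 10))/4 = 9*(5*(3/2 + 10))/4 = 9*(5*(23/2))/4 = (9/4)*(115/2) = 1035/8)
(-127 + D(-10))**2 = (-127 + 1035/8)**2 = (19/8)**2 = 361/64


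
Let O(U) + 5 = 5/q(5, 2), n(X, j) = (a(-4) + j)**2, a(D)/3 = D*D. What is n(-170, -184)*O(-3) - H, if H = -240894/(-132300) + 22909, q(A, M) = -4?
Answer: -339351511/2450 ≈ -1.3851e+5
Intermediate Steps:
a(D) = 3*D**2 (a(D) = 3*(D*D) = 3*D**2)
n(X, j) = (48 + j)**2 (n(X, j) = (3*(-4)**2 + j)**2 = (3*16 + j)**2 = (48 + j)**2)
O(U) = -25/4 (O(U) = -5 + 5/(-4) = -5 + 5*(-1/4) = -5 - 5/4 = -25/4)
H = 56131511/2450 (H = -240894*(-1/132300) + 22909 = 4461/2450 + 22909 = 56131511/2450 ≈ 22911.)
n(-170, -184)*O(-3) - H = (48 - 184)**2*(-25/4) - 1*56131511/2450 = (-136)**2*(-25/4) - 56131511/2450 = 18496*(-25/4) - 56131511/2450 = -115600 - 56131511/2450 = -339351511/2450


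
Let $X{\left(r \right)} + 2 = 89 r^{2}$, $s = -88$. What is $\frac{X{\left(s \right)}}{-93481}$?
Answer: $- \frac{689214}{93481} \approx -7.3728$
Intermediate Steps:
$X{\left(r \right)} = -2 + 89 r^{2}$
$\frac{X{\left(s \right)}}{-93481} = \frac{-2 + 89 \left(-88\right)^{2}}{-93481} = \left(-2 + 89 \cdot 7744\right) \left(- \frac{1}{93481}\right) = \left(-2 + 689216\right) \left(- \frac{1}{93481}\right) = 689214 \left(- \frac{1}{93481}\right) = - \frac{689214}{93481}$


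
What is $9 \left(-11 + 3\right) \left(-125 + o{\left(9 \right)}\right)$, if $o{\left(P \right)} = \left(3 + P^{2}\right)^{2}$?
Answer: $-499032$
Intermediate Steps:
$9 \left(-11 + 3\right) \left(-125 + o{\left(9 \right)}\right) = 9 \left(-11 + 3\right) \left(-125 + \left(3 + 9^{2}\right)^{2}\right) = 9 \left(-8\right) \left(-125 + \left(3 + 81\right)^{2}\right) = - 72 \left(-125 + 84^{2}\right) = - 72 \left(-125 + 7056\right) = \left(-72\right) 6931 = -499032$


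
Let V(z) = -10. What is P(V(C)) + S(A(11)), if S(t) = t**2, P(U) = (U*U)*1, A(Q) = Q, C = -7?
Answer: 221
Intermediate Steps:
P(U) = U**2 (P(U) = U**2*1 = U**2)
P(V(C)) + S(A(11)) = (-10)**2 + 11**2 = 100 + 121 = 221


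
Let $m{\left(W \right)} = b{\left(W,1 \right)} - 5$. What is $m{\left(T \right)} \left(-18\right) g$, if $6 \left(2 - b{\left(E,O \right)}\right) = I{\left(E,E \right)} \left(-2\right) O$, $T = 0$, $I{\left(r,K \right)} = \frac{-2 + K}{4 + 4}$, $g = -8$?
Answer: $-444$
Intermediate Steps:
$I{\left(r,K \right)} = - \frac{1}{4} + \frac{K}{8}$ ($I{\left(r,K \right)} = \frac{-2 + K}{8} = \left(-2 + K\right) \frac{1}{8} = - \frac{1}{4} + \frac{K}{8}$)
$b{\left(E,O \right)} = 2 - \frac{O \left(\frac{1}{2} - \frac{E}{4}\right)}{6}$ ($b{\left(E,O \right)} = 2 - \frac{\left(- \frac{1}{4} + \frac{E}{8}\right) \left(-2\right) O}{6} = 2 - \frac{\left(\frac{1}{2} - \frac{E}{4}\right) O}{6} = 2 - \frac{O \left(\frac{1}{2} - \frac{E}{4}\right)}{6}$)
$m{\left(W \right)} = - \frac{37}{12} + \frac{W}{24}$ ($m{\left(W \right)} = \left(2 + \frac{1}{24} \cdot 1 \left(-2 + W\right)\right) - 5 = \left(2 + \left(- \frac{1}{12} + \frac{W}{24}\right)\right) - 5 = \left(\frac{23}{12} + \frac{W}{24}\right) - 5 = - \frac{37}{12} + \frac{W}{24}$)
$m{\left(T \right)} \left(-18\right) g = \left(- \frac{37}{12} + \frac{1}{24} \cdot 0\right) \left(-18\right) \left(-8\right) = \left(- \frac{37}{12} + 0\right) \left(-18\right) \left(-8\right) = \left(- \frac{37}{12}\right) \left(-18\right) \left(-8\right) = \frac{111}{2} \left(-8\right) = -444$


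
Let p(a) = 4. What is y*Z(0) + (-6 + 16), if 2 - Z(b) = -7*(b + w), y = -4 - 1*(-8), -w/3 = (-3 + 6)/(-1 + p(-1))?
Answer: -66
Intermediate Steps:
w = -3 (w = -3*(-3 + 6)/(-1 + 4) = -9/3 = -3*1 = -3)
y = 4 (y = -4 + 8 = 4)
Z(b) = -19 + 7*b (Z(b) = 2 - (-7)*(b - 3) = 2 - (-7)*(-3 + b) = 2 - (21 - 7*b) = 2 + (-21 + 7*b) = -19 + 7*b)
y*Z(0) + (-6 + 16) = 4*(-19 + 7*0) + (-6 + 16) = 4*(-19 + 0) + 10 = 4*(-19) + 10 = -76 + 10 = -66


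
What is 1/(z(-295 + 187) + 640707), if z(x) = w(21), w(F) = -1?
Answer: 1/640706 ≈ 1.5608e-6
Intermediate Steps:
z(x) = -1
1/(z(-295 + 187) + 640707) = 1/(-1 + 640707) = 1/640706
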